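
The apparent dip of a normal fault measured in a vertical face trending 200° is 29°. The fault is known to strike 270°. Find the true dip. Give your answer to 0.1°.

β = acute angle between strike 270° and section 200° = 70°.
tan δ = tan α / sin β = tan 29° / sin 70° = 0.5543 / 0.9397 = 0.5899
δ = arctan(0.5899) = 30.54°

30.5°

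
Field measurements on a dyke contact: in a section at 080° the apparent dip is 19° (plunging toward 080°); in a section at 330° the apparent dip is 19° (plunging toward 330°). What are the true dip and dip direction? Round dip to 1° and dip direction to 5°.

Represent each trace as a vector plunging at its apparent dip toward its trend (east-north-up frame): v₁ = (0.931, 0.164, -0.326), v₂ = (-0.473, 0.819, -0.326).
Cross product v₁ × v₂ gives the pole to the plane: n ∝ (0.213, 0.457, 0.840).
tan δ = √(n_x²+n_y²)/n_z = 0.504/0.840, so δ = 31.0°.
Dip direction = atan2(0.213, 0.457) = 25° (azimuth of n's horizontal projection).

true dip 31°, dip direction 025°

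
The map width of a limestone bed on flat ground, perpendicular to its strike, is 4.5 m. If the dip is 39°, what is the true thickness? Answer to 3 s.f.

True thickness t = w · sin(dip) = 4.5 × sin 39°
t = 4.5 × 0.6293 = 2.832 m

2.83 m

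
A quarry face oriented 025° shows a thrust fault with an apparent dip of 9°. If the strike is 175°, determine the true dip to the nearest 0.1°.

The section is 30° from the strike.
tan δ = tan α / sin β = tan 9° / sin 30° = 0.1584 / 0.5000 = 0.3168
δ = arctan(0.3168) = 17.58°

17.6°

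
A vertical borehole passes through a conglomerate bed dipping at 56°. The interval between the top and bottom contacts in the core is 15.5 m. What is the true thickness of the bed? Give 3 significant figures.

8.67 m

True thickness t = h · cos(dip) = 15.5 × cos 56°
t = 15.5 × 0.5592 = 8.667 m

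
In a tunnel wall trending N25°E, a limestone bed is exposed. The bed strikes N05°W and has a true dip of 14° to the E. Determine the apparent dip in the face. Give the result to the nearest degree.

7°

Angle between strike (N05°W) and section (N25°E): β = 30°.
tan α = tan 14° × sin 30° = 0.2493 × 0.5000 = 0.1247
α = arctan(0.1247) = 7.11°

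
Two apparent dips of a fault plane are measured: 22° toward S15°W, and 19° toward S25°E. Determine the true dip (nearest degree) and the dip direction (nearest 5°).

true dip 22°, dip direction 185°

Each apparent-dip line lies in the plane. As unit vectors (x east, y north, z up), v₁ plunges 22°→S15°W and v₂ plunges 19°→S25°E.
The plane normal is n = v₁ × v₂ ∝ (-0.029, -0.228, 0.564).
Dip δ = arctan(|n_h|/n_z) = arctan(0.230/0.564) = 22.2°.
Dip direction = atan2(-0.029, -0.228) = 187° (azimuth of n's horizontal projection).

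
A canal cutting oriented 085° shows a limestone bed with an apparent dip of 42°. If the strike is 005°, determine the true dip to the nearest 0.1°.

β = acute angle between strike 005° and section 085° = 80°.
tan δ = tan α / sin β = tan 42° / sin 80° = 0.9004 / 0.9848 = 0.9143
true dip = arctan 0.9143 = 42.44°

42.4°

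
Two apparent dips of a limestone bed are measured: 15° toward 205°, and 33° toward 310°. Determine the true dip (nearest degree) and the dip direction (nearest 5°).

The two traces are lines in the plane: v₁ = (sin 205°·cos 15°, cos 205°·cos 15°, −sin 15°), v₂ = (sin 310°·cos 33°, cos 310°·cos 33°, −sin 33°).
Cross product v₁ × v₂ gives the pole to the plane: n ∝ (-0.616, 0.056, 0.782).
True dip = arccos(n_z / |n|) = arccos(0.7843) = 38.3°.
Dip direction = azimuth of (n_x, n_y) = atan2(-0.616, 0.056) = 275°.

true dip 38°, dip direction 275°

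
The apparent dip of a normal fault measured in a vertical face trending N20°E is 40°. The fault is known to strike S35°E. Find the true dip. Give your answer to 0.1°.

β = acute angle between strike S35°E and section N20°E = 55°.
tan(true dip) = tan 40° / sin 55° = 1.0244
δ = arctan(1.0244) = 45.69°

45.7°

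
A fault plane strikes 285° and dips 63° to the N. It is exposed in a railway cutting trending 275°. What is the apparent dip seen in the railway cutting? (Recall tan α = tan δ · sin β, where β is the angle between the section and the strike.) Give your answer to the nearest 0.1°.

Angle between strike (285°) and section (275°): β = 10°.
tan α = tan 63° × sin 10° = 1.9626 × 0.1736 = 0.3408
apparent dip = arctan 0.3408 = 18.82°

18.8°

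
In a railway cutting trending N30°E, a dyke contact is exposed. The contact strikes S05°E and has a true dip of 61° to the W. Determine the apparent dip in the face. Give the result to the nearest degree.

The strike is S05°E and the section trends N30°E; the acute angle between them is β = 35°.
tan(apparent dip) = tan 61° · sin 35° = 1.0348
α = arctan(1.0348) = 45.98°

46°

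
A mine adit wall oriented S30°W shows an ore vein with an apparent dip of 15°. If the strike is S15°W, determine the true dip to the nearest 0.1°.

46.0°

β = acute angle between strike S15°W and section S30°W = 15°.
tan δ = tan α / sin β = tan 15° / sin 15° = 0.2679 / 0.2588 = 1.0353
true dip = arctan 1.0353 = 45.99°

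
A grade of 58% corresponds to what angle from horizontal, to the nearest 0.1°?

30.1°

tan θ = 58/100 = 0.5800
θ = arctan(0.5800) = 30.11°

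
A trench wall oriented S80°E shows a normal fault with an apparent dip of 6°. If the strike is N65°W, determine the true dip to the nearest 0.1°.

22.1°

The section is 15° from the strike.
tan δ = tan α / sin β = tan 6° / sin 15° = 0.1051 / 0.2588 = 0.4061
δ = arctan(0.4061) = 22.10°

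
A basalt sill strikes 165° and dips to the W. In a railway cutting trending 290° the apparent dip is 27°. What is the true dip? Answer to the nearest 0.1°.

The section is 55° from the strike.
tan(true dip) = tan 27° / sin 55° = 0.6220
true dip = arctan 0.6220 = 31.88°

31.9°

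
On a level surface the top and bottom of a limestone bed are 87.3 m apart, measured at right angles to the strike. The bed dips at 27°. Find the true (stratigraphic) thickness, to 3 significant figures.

True thickness t = w · sin(dip) = 87.3 × sin 27°
t = 87.3 × 0.4540 = 39.633 m

39.6 m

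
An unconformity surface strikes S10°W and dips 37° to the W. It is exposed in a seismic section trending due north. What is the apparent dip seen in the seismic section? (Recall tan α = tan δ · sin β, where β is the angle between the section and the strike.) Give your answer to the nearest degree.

Angle between strike (S10°W) and section (due north): β = 10°.
tan(apparent dip) = tan 37° · sin 10° = 0.1309
apparent dip = arctan 0.1309 = 7.45°

7°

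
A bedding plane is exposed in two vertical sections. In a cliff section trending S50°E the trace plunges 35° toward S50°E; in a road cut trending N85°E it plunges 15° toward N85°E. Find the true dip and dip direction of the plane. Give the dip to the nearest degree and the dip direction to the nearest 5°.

Represent each trace as a vector plunging at its apparent dip toward its trend (east-north-up frame): v₁ = (0.628, -0.527, -0.574), v₂ = (0.962, 0.084, -0.259).
The plane normal is n = v₁ × v₂ ∝ (0.185, -0.390, 0.559).
Dip δ = arctan(|n_h|/n_z) = arctan(0.431/0.559) = 37.6°.
Dip direction = atan2(0.185, -0.390) = 155° (azimuth of n's horizontal projection).

true dip 38°, dip direction 155°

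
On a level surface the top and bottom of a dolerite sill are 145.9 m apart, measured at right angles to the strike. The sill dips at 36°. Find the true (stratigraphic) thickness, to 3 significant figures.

True thickness t = w · sin(dip) = 145.9 × sin 36°
t = 145.9 × 0.5878 = 85.758 m

85.8 m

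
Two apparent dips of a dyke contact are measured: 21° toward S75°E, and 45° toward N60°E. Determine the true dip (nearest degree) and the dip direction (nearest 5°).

true dip 48°, dip direction 035°

Represent each trace as a vector plunging at its apparent dip toward its trend (east-north-up frame): v₁ = (0.902, -0.242, -0.358), v₂ = (0.612, 0.354, -0.707).
Cross product v₁ × v₂ gives the pole to the plane: n ∝ (0.298, 0.418, 0.467).
True dip = arccos(n_z / |n|) = arccos(0.6728) = 47.7°.
Dip direction = atan2(0.298, 0.418) = 35° (azimuth of n's horizontal projection).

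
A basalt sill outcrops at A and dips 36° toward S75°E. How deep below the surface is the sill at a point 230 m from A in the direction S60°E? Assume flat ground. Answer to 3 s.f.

161 m

The hole lies 15° from the dip direction, so the down-dip offset is 230 × cos 15° = 222.16 m.
Depth = down-dip offset × tan(dip) = 222.16 × tan 36° = 222.16 × 0.7265
Depth = 161.41 m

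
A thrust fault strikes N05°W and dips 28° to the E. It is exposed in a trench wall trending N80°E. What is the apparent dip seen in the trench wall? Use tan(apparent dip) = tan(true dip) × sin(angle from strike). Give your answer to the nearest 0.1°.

27.9°

Angle between strike (N05°W) and section (N80°E): β = 85°.
tan α = tan 28° × sin 85° = 0.5317 × 0.9962 = 0.5297
apparent dip = arctan 0.5297 = 27.91°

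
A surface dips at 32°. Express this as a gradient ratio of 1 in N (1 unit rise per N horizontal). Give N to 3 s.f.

1 : N means tan θ = 1/N, so N = 1/tan 32° = 1/0.6249

1 in 1.60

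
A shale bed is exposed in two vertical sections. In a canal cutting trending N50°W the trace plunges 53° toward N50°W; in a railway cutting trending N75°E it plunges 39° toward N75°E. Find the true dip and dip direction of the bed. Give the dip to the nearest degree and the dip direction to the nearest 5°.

The two traces are lines in the plane: v₁ = (sin 310°·cos 53°, cos 310°·cos 53°, −sin 53°), v₂ = (sin 75°·cos 39°, cos 75°·cos 39°, −sin 39°).
Cross product v₁ × v₂ gives the pole to the plane: n ∝ (0.083, 0.890, 0.383).
tan δ = √(n_x²+n_y²)/n_z = 0.893/0.383, so δ = 66.8°.
The horizontal component of n points toward azimuth atan2(n_x, n_y) = 5°, the dip direction.

true dip 67°, dip direction 005°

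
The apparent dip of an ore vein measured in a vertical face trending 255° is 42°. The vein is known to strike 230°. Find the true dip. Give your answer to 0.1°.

64.9°

The section is 25° from the strike.
tan(true dip) = tan 42° / sin 25° = 2.1305
true dip = arctan 2.1305 = 64.86°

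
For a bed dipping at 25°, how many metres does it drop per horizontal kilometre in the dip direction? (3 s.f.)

466 m

drop per km = 1000 × tan 25° = 1000 × 0.4663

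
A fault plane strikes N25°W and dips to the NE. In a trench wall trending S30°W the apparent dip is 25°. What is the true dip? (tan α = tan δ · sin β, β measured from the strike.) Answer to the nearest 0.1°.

29.7°

β = acute angle between strike N25°W and section S30°W = 55°.
tan δ = tan α / sin β = tan 25° / sin 55° = 0.4663 / 0.8192 = 0.5693
true dip = arctan 0.5693 = 29.65°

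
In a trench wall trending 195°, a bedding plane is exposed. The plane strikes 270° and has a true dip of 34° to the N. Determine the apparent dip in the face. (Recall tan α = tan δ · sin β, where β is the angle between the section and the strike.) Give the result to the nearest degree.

33°

The section lies 75° from the strike.
tan α = tan 34° × sin 75° = 0.6745 × 0.9659 = 0.6515
α = arctan(0.6515) = 33.09°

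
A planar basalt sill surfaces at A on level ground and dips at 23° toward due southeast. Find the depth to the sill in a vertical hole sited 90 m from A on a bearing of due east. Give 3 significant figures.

27.0 m

The hole lies 45° from the dip direction, so the down-dip offset is 90 × cos 45° = 63.64 m.
Depth = down-dip offset × tan(dip) = 63.64 × tan 23° = 63.64 × 0.4245
Depth = 27.01 m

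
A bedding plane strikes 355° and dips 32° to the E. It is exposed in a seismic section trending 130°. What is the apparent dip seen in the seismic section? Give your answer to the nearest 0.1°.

23.8°

The strike is 355° and the section trends 130°; the acute angle between them is β = 45°.
tan(apparent dip) = tan 32° · sin 45° = 0.4418
α = arctan(0.4418) = 23.84°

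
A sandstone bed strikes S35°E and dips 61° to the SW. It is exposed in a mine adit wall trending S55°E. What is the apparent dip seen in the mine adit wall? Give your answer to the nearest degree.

Angle between strike (S35°E) and section (S55°E): β = 20°.
tan(apparent dip) = tan 61° · sin 20° = 0.6170
apparent dip = arctan 0.6170 = 31.68°

32°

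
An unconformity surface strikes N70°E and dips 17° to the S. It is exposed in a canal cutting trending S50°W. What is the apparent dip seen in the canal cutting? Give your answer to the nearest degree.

The strike is N70°E and the section trends S50°W; the acute angle between them is β = 20°.
tan α = tan 17° × sin 20° = 0.3057 × 0.3420 = 0.1046
apparent dip = arctan 0.1046 = 5.97°

6°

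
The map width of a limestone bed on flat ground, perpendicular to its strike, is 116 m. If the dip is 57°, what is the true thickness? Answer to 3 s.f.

True thickness t = w · sin(dip) = 116 × sin 57°
t = 116 × 0.8387 = 97.286 m

97.3 m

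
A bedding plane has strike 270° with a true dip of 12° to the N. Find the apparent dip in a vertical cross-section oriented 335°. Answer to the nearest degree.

11°

Angle between strike (270°) and section (335°): β = 65°.
tan(apparent dip) = tan 12° · sin 65° = 0.1926
apparent dip = arctan 0.1926 = 10.90°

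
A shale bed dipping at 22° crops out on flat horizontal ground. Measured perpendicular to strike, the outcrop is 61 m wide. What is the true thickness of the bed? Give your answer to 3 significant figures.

22.9 m

True thickness t = w · sin(dip) = 61 × sin 22°
t = 61 × 0.3746 = 22.851 m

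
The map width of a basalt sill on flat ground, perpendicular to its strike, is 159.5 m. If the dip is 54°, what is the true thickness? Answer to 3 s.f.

129 m

True thickness t = w · sin(dip) = 159.5 × sin 54°
t = 159.5 × 0.8090 = 129.038 m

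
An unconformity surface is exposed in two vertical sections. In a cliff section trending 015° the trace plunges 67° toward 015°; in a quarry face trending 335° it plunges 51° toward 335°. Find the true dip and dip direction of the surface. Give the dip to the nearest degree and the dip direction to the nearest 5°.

Represent each trace as a vector plunging at its apparent dip toward its trend (east-north-up frame): v₁ = (0.101, 0.377, -0.921), v₂ = (-0.266, 0.570, -0.777).
Cross product v₁ × v₂ gives the pole to the plane: n ∝ (0.232, 0.323, 0.158).
True dip = arccos(n_z / |n|) = arccos(0.3692) = 68.3°.
The horizontal component of n points toward azimuth atan2(n_x, n_y) = 36°, the dip direction.

true dip 68°, dip direction 035°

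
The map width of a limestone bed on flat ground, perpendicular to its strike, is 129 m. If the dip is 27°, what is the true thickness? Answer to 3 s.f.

True thickness t = w · sin(dip) = 129 × sin 27°
t = 129 × 0.4540 = 58.565 m

58.6 m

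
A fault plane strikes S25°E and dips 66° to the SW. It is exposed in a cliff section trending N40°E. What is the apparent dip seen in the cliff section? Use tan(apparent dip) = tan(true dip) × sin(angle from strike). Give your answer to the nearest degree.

64°

The section lies 65° from the strike.
tan(apparent dip) = tan 66° · sin 65° = 2.0356
α = arctan(2.0356) = 63.84°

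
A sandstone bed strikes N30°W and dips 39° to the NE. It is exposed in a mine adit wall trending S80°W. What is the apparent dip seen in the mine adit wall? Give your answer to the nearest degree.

37°

Angle between strike (N30°W) and section (S80°W): β = 70°.
tan(apparent dip) = tan 39° · sin 70° = 0.7609
α = arctan(0.7609) = 37.27°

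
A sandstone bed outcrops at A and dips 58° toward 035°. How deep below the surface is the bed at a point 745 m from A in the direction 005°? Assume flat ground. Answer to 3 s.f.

1030 m

The hole lies 30° from the dip direction, so the down-dip offset is 745 × cos 30° = 645.19 m.
Depth = down-dip offset × tan(dip) = 645.19 × tan 58° = 645.19 × 1.6003
Depth = 1032.52 m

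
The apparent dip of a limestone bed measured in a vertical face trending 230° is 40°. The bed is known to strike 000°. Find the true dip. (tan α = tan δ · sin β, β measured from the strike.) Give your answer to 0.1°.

47.6°

β = acute angle between strike 000° and section 230° = 50°.
tan(true dip) = tan 40° / sin 50° = 1.0954
δ = arctan(1.0954) = 47.61°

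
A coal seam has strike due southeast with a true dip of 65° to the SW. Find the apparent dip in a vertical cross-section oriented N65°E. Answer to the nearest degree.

The section lies 70° from the strike.
tan(apparent dip) = tan 65° · sin 70° = 2.0152
α = arctan(2.0152) = 63.61°

64°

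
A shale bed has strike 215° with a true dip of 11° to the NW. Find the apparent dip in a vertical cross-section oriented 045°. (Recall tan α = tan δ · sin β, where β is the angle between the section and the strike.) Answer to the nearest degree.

The section lies 10° from the strike.
tan α = tan 11° × sin 10° = 0.1944 × 0.1736 = 0.0338
α = arctan(0.0338) = 1.93°

2°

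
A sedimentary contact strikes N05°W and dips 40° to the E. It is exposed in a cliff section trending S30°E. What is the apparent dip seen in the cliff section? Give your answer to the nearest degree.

20°

The strike is N05°W and the section trends S30°E; the acute angle between them is β = 25°.
tan α = tan 40° × sin 25° = 0.8391 × 0.4226 = 0.3546
α = arctan(0.3546) = 19.53°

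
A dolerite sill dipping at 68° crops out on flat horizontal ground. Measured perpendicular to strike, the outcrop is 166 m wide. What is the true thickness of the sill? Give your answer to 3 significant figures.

True thickness t = w · sin(dip) = 166 × sin 68°
t = 166 × 0.9272 = 153.913 m

154 m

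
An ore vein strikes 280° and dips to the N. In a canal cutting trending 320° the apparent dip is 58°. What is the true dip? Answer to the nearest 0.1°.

68.1°

β = acute angle between strike 280° and section 320° = 40°.
tan δ = tan α / sin β = tan 58° / sin 40° = 1.6003 / 0.6428 = 2.4897
δ = arctan(2.4897) = 68.12°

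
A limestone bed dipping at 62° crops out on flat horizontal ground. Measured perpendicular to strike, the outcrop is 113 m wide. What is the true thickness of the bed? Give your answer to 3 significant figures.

True thickness t = w · sin(dip) = 113 × sin 62°
t = 113 × 0.8829 = 99.773 m

99.8 m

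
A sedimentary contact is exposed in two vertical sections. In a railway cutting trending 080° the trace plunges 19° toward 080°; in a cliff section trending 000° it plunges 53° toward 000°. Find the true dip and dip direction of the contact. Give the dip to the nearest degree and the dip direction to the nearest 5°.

Represent each trace as a vector plunging at its apparent dip toward its trend (east-north-up frame): v₁ = (0.931, 0.164, -0.326), v₂ = (0.000, 0.602, -0.799).
Cross product v₁ × v₂ gives the pole to the plane: n ∝ (0.065, 0.744, 0.560).
True dip = arccos(n_z / |n|) = arccos(0.6004) = 53.1°.
Dip direction = atan2(0.065, 0.744) = 5° (azimuth of n's horizontal projection).

true dip 53°, dip direction 005°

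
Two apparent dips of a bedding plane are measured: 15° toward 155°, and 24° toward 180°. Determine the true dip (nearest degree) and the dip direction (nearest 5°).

true dip 29°, dip direction 215°

Each apparent-dip line lies in the plane. As unit vectors (x east, y north, z up), v₁ plunges 15°→155° and v₂ plunges 24°→180°.
n = v₁ × v₂ = (-0.120, -0.166, 0.373) (taken with n_z > 0).
True dip = arccos(n_z / |n|) = arccos(0.8767) = 28.8°.
The horizontal component of n points toward azimuth atan2(n_x, n_y) = 216°, the dip direction.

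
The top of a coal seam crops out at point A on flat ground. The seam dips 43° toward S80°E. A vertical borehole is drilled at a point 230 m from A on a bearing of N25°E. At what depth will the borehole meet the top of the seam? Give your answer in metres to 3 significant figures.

The hole lies 75° from the dip direction, so the down-dip offset is 230 × cos 75° = 59.53 m.
Depth = down-dip offset × tan(dip) = 59.53 × tan 43° = 59.53 × 0.9325
Depth = 55.51 m

55.5 m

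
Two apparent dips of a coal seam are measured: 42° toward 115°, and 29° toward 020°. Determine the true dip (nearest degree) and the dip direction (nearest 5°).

Represent each trace as a vector plunging at its apparent dip toward its trend (east-north-up frame): v₁ = (0.674, -0.314, -0.669), v₂ = (0.299, 0.822, -0.485).
The plane normal is n = v₁ × v₂ ∝ (0.702, 0.126, 0.647).
tan δ = √(n_x²+n_y²)/n_z = 0.713/0.647, so δ = 47.8°.
Dip direction = azimuth of (n_x, n_y) = atan2(0.702, 0.126) = 80°.

true dip 48°, dip direction 080°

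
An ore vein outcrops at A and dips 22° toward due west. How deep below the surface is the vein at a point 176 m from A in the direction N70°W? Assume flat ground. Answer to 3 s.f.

The hole lies 20° from the dip direction, so the down-dip offset is 176 × cos 20° = 165.39 m.
Depth = down-dip offset × tan(dip) = 165.39 × tan 22° = 165.39 × 0.4040
Depth = 66.82 m

66.8 m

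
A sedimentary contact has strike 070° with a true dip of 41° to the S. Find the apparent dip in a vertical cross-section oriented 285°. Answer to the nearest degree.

Angle between strike (070°) and section (285°): β = 35°.
tan(apparent dip) = tan 41° · sin 35° = 0.4986
apparent dip = arctan 0.4986 = 26.50°

27°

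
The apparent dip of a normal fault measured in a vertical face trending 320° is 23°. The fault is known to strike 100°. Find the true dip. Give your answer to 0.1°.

33.4°

β = acute angle between strike 100° and section 320° = 40°.
tan δ = tan α / sin β = tan 23° / sin 40° = 0.4245 / 0.6428 = 0.6604
true dip = arctan 0.6604 = 33.44°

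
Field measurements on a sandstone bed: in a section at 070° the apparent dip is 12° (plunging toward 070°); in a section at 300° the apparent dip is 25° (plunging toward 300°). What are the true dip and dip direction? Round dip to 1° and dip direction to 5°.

Each apparent-dip line lies in the plane. As unit vectors (x east, y north, z up), v₁ plunges 12°→070° and v₂ plunges 25°→300°.
Cross product v₁ × v₂ gives the pole to the plane: n ∝ (-0.047, 0.552, 0.679).
Dip δ = arctan(|n_h|/n_z) = arctan(0.554/0.679) = 39.2°.
Dip direction = azimuth of (n_x, n_y) = atan2(-0.047, 0.552) = 355°.

true dip 39°, dip direction 355°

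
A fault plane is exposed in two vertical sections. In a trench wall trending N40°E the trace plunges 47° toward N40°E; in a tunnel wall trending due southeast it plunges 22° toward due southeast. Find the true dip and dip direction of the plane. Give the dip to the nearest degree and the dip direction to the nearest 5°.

Each apparent-dip line lies in the plane. As unit vectors (x east, y north, z up), v₁ plunges 47°→N40°E and v₂ plunges 22°→due southeast.
n = v₁ × v₂ = (0.675, 0.315, 0.630) (taken with n_z > 0).
True dip = arccos(n_z / |n|) = arccos(0.6456) = 49.8°.
Dip direction = azimuth of (n_x, n_y) = atan2(0.675, 0.315) = 65°.

true dip 50°, dip direction 065°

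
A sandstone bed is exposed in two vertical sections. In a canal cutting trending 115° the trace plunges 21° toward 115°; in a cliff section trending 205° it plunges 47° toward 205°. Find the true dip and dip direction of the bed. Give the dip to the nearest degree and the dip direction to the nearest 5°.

true dip 49°, dip direction 185°

Represent each trace as a vector plunging at its apparent dip toward its trend (east-north-up frame): v₁ = (0.846, -0.395, -0.358), v₂ = (-0.288, -0.618, -0.731).
n = v₁ × v₂ = (-0.067, -0.722, 0.637) (taken with n_z > 0).
Dip δ = arctan(|n_h|/n_z) = arctan(0.725/0.637) = 48.7°.
Dip direction = atan2(-0.067, -0.722) = 185° (azimuth of n's horizontal projection).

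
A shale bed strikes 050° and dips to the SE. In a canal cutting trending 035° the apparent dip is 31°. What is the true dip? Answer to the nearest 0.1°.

The section is 15° from the strike.
tan(true dip) = tan 31° / sin 15° = 2.3215
true dip = arctan 2.3215 = 66.70°

66.7°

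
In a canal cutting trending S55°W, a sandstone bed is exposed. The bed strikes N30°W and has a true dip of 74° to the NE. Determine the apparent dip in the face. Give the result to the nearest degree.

74°

The strike is N30°W and the section trends S55°W; the acute angle between them is β = 85°.
tan(apparent dip) = tan 74° · sin 85° = 3.4741
apparent dip = arctan 3.4741 = 73.94°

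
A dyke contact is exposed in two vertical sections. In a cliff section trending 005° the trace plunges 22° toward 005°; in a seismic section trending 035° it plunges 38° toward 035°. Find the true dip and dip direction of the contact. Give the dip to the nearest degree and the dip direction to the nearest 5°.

The two traces are lines in the plane: v₁ = (sin 5°·cos 22°, cos 5°·cos 22°, −sin 22°), v₂ = (sin 35°·cos 38°, cos 35°·cos 38°, −sin 38°).
Cross product v₁ × v₂ gives the pole to the plane: n ∝ (0.327, 0.120, 0.365).
True dip = arccos(n_z / |n|) = arccos(0.7240) = 43.6°.
Dip direction = azimuth of (n_x, n_y) = atan2(0.327, 0.120) = 70°.

true dip 44°, dip direction 070°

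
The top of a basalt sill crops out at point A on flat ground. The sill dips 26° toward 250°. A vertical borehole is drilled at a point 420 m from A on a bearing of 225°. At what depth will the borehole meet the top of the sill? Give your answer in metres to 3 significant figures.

The hole lies 25° from the dip direction, so the down-dip offset is 420 × cos 25° = 380.65 m.
Depth = down-dip offset × tan(dip) = 380.65 × tan 26° = 380.65 × 0.4877
Depth = 185.66 m

186 m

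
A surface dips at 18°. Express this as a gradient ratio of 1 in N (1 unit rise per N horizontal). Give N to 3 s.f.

1 : N means tan θ = 1/N, so N = 1/tan 18° = 1/0.3249

1 in 3.08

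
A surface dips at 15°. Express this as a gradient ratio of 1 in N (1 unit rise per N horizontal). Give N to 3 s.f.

1 in 3.73

1 : N means tan θ = 1/N, so N = 1/tan 15° = 1/0.2679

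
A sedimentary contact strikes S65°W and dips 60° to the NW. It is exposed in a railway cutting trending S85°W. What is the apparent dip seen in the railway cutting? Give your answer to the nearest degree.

The section lies 20° from the strike.
tan α = tan 60° × sin 20° = 1.7321 × 0.3420 = 0.5924
apparent dip = arctan 0.5924 = 30.64°

31°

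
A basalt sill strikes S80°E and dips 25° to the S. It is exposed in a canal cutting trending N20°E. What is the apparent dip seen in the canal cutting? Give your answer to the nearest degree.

The section lies 80° from the strike.
tan(apparent dip) = tan 25° · sin 80° = 0.4592
α = arctan(0.4592) = 24.67°

25°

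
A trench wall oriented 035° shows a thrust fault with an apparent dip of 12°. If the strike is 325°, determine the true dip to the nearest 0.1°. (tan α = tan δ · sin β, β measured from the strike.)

12.7°

The section is 70° from the strike.
tan(true dip) = tan 12° / sin 70° = 0.2262
δ = arctan(0.2262) = 12.75°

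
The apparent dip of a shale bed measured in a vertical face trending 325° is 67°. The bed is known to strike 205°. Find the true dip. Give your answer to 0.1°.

The section is 60° from the strike.
tan δ = tan α / sin β = tan 67° / sin 60° = 2.3559 / 0.8660 = 2.7203
δ = arctan(2.7203) = 69.82°

69.8°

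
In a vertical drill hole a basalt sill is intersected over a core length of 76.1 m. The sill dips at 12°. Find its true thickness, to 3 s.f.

74.4 m

True thickness t = h · cos(dip) = 76.1 × cos 12°
t = 76.1 × 0.9781 = 74.437 m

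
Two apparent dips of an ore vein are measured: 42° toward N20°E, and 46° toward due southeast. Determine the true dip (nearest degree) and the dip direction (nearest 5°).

true dip 61°, dip direction 080°

Each apparent-dip line lies in the plane. As unit vectors (x east, y north, z up), v₁ plunges 42°→N20°E and v₂ plunges 46°→due southeast.
The plane normal is n = v₁ × v₂ ∝ (0.831, 0.146, 0.468).
Dip δ = arctan(|n_h|/n_z) = arctan(0.844/0.468) = 61.0°.
The horizontal component of n points toward azimuth atan2(n_x, n_y) = 80°, the dip direction.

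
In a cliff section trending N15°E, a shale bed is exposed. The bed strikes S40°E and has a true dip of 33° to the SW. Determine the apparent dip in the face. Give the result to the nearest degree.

The strike is S40°E and the section trends N15°E; the acute angle between them is β = 55°.
tan(apparent dip) = tan 33° · sin 55° = 0.5320
α = arctan(0.5320) = 28.01°

28°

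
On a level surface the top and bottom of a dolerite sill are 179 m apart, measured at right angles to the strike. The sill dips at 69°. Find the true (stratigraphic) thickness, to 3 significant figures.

True thickness t = w · sin(dip) = 179 × sin 69°
t = 179 × 0.9336 = 167.111 m

167 m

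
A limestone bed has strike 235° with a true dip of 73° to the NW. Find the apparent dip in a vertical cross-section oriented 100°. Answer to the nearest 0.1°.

66.6°

The strike is 235° and the section trends 100°; the acute angle between them is β = 45°.
tan(apparent dip) = tan 73° · sin 45° = 2.3128
apparent dip = arctan 2.3128 = 66.62°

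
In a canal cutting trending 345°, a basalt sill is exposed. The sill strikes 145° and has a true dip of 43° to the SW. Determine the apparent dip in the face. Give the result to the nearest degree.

The section lies 20° from the strike.
tan α = tan 43° × sin 20° = 0.9325 × 0.3420 = 0.3189
apparent dip = arctan 0.3189 = 17.69°

18°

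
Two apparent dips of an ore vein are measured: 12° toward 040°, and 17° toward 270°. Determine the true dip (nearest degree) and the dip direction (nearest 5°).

The two traces are lines in the plane: v₁ = (sin 40°·cos 12°, cos 40°·cos 12°, −sin 12°), v₂ = (sin 270°·cos 17°, cos 270°·cos 17°, −sin 17°).
n = v₁ × v₂ = (-0.219, 0.383, 0.717) (taken with n_z > 0).
Dip δ = arctan(|n_h|/n_z) = arctan(0.441/0.717) = 31.6°.
The horizontal component of n points toward azimuth atan2(n_x, n_y) = 330°, the dip direction.

true dip 32°, dip direction 330°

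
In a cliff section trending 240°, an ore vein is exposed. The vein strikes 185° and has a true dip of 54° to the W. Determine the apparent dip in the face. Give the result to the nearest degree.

48°

The strike is 185° and the section trends 240°; the acute angle between them is β = 55°.
tan(apparent dip) = tan 54° · sin 55° = 1.1275
α = arctan(1.1275) = 48.43°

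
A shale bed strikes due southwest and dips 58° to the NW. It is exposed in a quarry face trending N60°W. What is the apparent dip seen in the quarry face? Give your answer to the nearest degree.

The section lies 75° from the strike.
tan(apparent dip) = tan 58° · sin 75° = 1.5458
α = arctan(1.5458) = 57.10°

57°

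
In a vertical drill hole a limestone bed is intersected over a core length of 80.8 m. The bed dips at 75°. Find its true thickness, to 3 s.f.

True thickness t = h · cos(dip) = 80.8 × cos 75°
t = 80.8 × 0.2588 = 20.913 m

20.9 m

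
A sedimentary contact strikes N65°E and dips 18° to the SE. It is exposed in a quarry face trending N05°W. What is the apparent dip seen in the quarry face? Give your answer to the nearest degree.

The section lies 70° from the strike.
tan(apparent dip) = tan 18° · sin 70° = 0.3053
α = arctan(0.3053) = 16.98°

17°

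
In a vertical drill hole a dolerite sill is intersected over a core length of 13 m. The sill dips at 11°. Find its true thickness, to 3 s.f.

12.8 m

True thickness t = h · cos(dip) = 13 × cos 11°
t = 13 × 0.9816 = 12.761 m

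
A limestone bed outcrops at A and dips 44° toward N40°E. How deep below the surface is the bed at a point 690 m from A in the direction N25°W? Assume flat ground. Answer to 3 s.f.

282 m

The hole lies 65° from the dip direction, so the down-dip offset is 690 × cos 65° = 291.61 m.
Depth = down-dip offset × tan(dip) = 291.61 × tan 44° = 291.61 × 0.9657
Depth = 281.60 m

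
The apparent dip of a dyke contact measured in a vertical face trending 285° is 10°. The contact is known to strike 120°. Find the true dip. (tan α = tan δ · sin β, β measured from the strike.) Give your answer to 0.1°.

β = acute angle between strike 120° and section 285° = 15°.
tan(true dip) = tan 10° / sin 15° = 0.6813
true dip = arctan 0.6813 = 34.27°

34.3°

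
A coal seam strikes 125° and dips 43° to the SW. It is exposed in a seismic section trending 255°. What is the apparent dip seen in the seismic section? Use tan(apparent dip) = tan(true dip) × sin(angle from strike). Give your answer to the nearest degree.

36°

The section lies 50° from the strike.
tan α = tan 43° × sin 50° = 0.9325 × 0.7660 = 0.7143
α = arctan(0.7143) = 35.54°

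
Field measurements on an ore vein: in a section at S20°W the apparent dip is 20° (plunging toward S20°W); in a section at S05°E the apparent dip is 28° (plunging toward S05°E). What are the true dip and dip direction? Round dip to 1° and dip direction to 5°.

true dip 31°, dip direction 145°

Represent each trace as a vector plunging at its apparent dip toward its trend (east-north-up frame): v₁ = (-0.321, -0.883, -0.342), v₂ = (0.077, -0.880, -0.469).
The plane normal is n = v₁ × v₂ ∝ (0.114, -0.177, 0.351).
Dip δ = arctan(|n_h|/n_z) = arctan(0.211/0.351) = 31.0°.
The horizontal component of n points toward azimuth atan2(n_x, n_y) = 147°, the dip direction.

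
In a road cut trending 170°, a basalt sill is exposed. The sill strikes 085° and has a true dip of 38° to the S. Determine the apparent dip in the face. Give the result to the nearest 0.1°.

37.9°

The strike is 085° and the section trends 170°; the acute angle between them is β = 85°.
tan α = tan 38° × sin 85° = 0.7813 × 0.9962 = 0.7783
α = arctan(0.7783) = 37.89°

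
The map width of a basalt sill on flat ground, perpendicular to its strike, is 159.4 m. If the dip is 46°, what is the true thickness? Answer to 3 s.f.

True thickness t = w · sin(dip) = 159.4 × sin 46°
t = 159.4 × 0.7193 = 114.663 m

115 m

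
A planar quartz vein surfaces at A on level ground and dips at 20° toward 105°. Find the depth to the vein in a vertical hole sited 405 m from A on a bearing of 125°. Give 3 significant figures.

The hole lies 20° from the dip direction, so the down-dip offset is 405 × cos 20° = 380.58 m.
Depth = down-dip offset × tan(dip) = 380.58 × tan 20° = 380.58 × 0.3640
Depth = 138.52 m

139 m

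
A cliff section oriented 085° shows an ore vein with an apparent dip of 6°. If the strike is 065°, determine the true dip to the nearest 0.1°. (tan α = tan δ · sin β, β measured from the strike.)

17.1°

β = acute angle between strike 065° and section 085° = 20°.
tan δ = tan α / sin β = tan 6° / sin 20° = 0.1051 / 0.3420 = 0.3073
δ = arctan(0.3073) = 17.08°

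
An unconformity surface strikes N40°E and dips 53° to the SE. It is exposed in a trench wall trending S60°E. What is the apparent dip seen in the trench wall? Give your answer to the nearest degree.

Angle between strike (N40°E) and section (S60°E): β = 80°.
tan(apparent dip) = tan 53° · sin 80° = 1.3069
apparent dip = arctan 1.3069 = 52.58°

53°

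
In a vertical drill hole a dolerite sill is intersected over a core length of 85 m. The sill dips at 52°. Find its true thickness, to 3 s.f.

True thickness t = h · cos(dip) = 85 × cos 52°
t = 85 × 0.6157 = 52.331 m

52.3 m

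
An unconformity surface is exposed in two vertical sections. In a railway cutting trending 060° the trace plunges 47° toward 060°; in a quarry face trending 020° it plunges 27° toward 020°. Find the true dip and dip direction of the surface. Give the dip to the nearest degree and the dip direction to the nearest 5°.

true dip 50°, dip direction 085°

The two traces are lines in the plane: v₁ = (sin 60°·cos 47°, cos 60°·cos 47°, −sin 47°), v₂ = (sin 20°·cos 27°, cos 20°·cos 27°, −sin 27°).
n = v₁ × v₂ = (0.458, 0.045, 0.391) (taken with n_z > 0).
tan δ = √(n_x²+n_y²)/n_z = 0.460/0.391, so δ = 49.7°.
Dip direction = azimuth of (n_x, n_y) = atan2(0.458, 0.045) = 84°.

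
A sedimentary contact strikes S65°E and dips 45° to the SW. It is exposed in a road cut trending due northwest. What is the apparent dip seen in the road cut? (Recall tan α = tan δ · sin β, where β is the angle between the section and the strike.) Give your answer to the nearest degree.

19°

The section lies 20° from the strike.
tan(apparent dip) = tan 45° · sin 20° = 0.3420
α = arctan(0.3420) = 18.88°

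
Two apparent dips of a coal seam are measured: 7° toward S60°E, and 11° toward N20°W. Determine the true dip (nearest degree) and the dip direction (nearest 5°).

Represent each trace as a vector plunging at its apparent dip toward its trend (east-north-up frame): v₁ = (0.860, -0.496, -0.122), v₂ = (-0.336, 0.922, -0.191).
n = v₁ × v₂ = (0.207, 0.205, 0.626) (taken with n_z > 0).
tan δ = √(n_x²+n_y²)/n_z = 0.291/0.626, so δ = 24.9°.
Dip direction = azimuth of (n_x, n_y) = atan2(0.207, 0.205) = 45°.

true dip 25°, dip direction 045°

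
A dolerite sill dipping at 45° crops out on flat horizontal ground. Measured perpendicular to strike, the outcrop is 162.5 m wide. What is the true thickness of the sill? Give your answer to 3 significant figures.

True thickness t = w · sin(dip) = 162.5 × sin 45°
t = 162.5 × 0.7071 = 114.905 m

115 m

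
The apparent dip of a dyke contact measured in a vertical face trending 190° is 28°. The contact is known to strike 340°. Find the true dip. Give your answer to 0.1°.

β = acute angle between strike 340° and section 190° = 30°.
tan(true dip) = tan 28° / sin 30° = 1.0634
true dip = arctan 1.0634 = 46.76°

46.8°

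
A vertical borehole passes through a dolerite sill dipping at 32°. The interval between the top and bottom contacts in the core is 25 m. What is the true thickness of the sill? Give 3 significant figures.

True thickness t = h · cos(dip) = 25 × cos 32°
t = 25 × 0.8480 = 21.201 m

21.2 m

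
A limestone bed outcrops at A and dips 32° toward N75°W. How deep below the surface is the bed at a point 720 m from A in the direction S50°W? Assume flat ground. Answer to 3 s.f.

The hole lies 55° from the dip direction, so the down-dip offset is 720 × cos 55° = 412.98 m.
Depth = down-dip offset × tan(dip) = 412.98 × tan 32° = 412.98 × 0.6249
Depth = 258.06 m

258 m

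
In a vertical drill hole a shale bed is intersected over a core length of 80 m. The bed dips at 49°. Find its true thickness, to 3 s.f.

True thickness t = h · cos(dip) = 80 × cos 49°
t = 80 × 0.6561 = 52.485 m

52.5 m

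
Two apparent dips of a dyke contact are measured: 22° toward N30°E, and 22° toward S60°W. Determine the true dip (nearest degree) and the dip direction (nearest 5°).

The two traces are lines in the plane: v₁ = (sin 30°·cos 22°, cos 30°·cos 22°, −sin 22°), v₂ = (sin 240°·cos 22°, cos 240°·cos 22°, −sin 22°).
The plane normal is n = v₁ × v₂ ∝ (-0.474, 0.474, 0.430).
tan δ = √(n_x²+n_y²)/n_z = 0.671/0.430, so δ = 57.4°.
The horizontal component of n points toward azimuth atan2(n_x, n_y) = 315°, the dip direction.

true dip 57°, dip direction 315°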